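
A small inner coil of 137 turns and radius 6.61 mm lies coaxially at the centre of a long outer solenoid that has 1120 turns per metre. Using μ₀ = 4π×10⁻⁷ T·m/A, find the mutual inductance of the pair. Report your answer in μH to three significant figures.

The outer solenoid produces a uniform field B₁ = μ₀n₁I₁ across the inner coil,
so the flux linkage is N₂Φ = N₂B₁A₂ = μ₀n₁N₂A₂·I₁, giving M = μ₀n₁N₂A₂.
A₂ = πr² = π(6.610×10^-3 m)² = 1.373×10^-4 m².
M = (4π×10⁻⁷)(1120)(137)(1.373×10^-4) = 2.647×10^-5 H.

M ≈ 26.5 μH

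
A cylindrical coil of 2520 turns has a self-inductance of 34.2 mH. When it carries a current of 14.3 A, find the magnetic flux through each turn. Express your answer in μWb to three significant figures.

From L = NΦ_B/I, the flux per turn is Φ_B = LI/N.
Φ_B = (3.420×10^-2 H)(14.3 A)/2520 = 1.941×10^-4 Wb.

Φ_B ≈ 194 μWb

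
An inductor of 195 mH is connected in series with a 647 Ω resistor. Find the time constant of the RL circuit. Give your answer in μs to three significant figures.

τ ≈ 301 μs

τ = L/R = (0.195 H)/(647 Ω) = 3.014×10^-4 s.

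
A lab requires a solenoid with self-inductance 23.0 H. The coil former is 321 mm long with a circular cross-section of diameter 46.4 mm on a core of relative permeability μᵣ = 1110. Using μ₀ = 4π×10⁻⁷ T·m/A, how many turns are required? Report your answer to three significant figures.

N ≈ 1770 turns

A = π(d/2)² = π(2.320×10^-2 m)² = 1.691×10^-3 m².
From L = μ₀μᵣN²A/ℓ, N = √(Lℓ / (μ₀μᵣA)).
N = √[(23)(0.321) / ((4π×10⁻⁷)(1110)×1.691×10^-3)] = √(3.130×10^6) ≈ 1769.2.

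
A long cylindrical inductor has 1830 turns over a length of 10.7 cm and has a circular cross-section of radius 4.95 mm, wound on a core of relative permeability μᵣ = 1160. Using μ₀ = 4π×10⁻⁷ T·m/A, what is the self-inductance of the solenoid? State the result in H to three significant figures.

A = πr² = π(4.950×10^-3 m)² = 7.698×10^-5 m².
For a long solenoid, L = μ₀μᵣN²A/ℓ.
L = (4π×10⁻⁷)(1160)(1830)²(7.698×10^-5)/(0.107 m) = 3.512 H.

L ≈ 3.51 H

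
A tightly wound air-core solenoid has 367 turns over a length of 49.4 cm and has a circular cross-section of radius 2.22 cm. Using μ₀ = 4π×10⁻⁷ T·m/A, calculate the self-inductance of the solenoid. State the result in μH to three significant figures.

A = πr² = π(2.220×10^-2 m)² = 1.548×10^-3 m².
For a long solenoid, L = μ₀N²A/ℓ.
L = (4π×10⁻⁷)(367)²(1.548×10^-3)/(0.494 m) = 5.3048×10^-4 H.

L ≈ 530 μH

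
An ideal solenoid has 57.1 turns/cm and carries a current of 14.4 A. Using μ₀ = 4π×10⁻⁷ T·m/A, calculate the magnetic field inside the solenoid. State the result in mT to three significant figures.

B ≈ 103 mT

Inside a long solenoid, B = μ₀nI.
B = (4π×10⁻⁷)(5.710×10^3 m⁻¹)(14.4 A) = 0.1033 T.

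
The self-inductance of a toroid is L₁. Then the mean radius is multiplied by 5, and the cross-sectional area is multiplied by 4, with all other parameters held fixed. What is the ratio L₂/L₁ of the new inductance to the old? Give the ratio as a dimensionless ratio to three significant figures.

L₂/L₁ = 0.800

For a toroid, L ∝ μᵣN²A/R.
L₂/L₁ = (5)^-1 × (4) = 0.800.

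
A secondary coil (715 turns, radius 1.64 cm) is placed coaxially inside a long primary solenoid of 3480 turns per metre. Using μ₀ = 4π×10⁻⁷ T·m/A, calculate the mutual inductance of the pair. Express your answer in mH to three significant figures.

The outer solenoid produces a uniform field B₁ = μ₀n₁I₁ across the inner coil,
so the flux linkage is N₂Φ = N₂B₁A₂ = μ₀n₁N₂A₂·I₁, giving M = μ₀n₁N₂A₂.
A₂ = πr² = π(1.640×10^-2 m)² = 8.450×10^-4 m².
M = (4π×10⁻⁷)(3480)(715)(8.450×10^-4) = 2.642×10^-3 H.

M ≈ 2.64 mH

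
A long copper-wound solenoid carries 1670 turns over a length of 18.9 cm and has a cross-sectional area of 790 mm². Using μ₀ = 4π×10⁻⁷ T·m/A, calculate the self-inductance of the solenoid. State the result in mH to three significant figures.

L ≈ 14.6 mH

A = 790 mm² = 7.900×10^-4 m².
For a long solenoid, L = μ₀N²A/ℓ.
L = (4π×10⁻⁷)(1670)²(7.900×10^-4)/(0.189 m) = 1.4649×10^-2 H.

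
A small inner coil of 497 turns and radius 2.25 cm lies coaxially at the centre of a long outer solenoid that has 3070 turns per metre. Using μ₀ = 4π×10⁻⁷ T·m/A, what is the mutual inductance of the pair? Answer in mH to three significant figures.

The outer solenoid produces a uniform field B₁ = μ₀n₁I₁ across the inner coil,
so the flux linkage is N₂Φ = N₂B₁A₂ = μ₀n₁N₂A₂·I₁, giving M = μ₀n₁N₂A₂.
A₂ = πr² = π(2.250×10^-2 m)² = 1.590×10^-3 m².
M = (4π×10⁻⁷)(3070)(497)(1.590×10^-3) = 3.049×10^-3 H.

M ≈ 3.05 mH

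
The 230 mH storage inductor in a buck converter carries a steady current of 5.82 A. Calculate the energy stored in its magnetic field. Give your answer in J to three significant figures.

Stored magnetic energy: U = ½LI².
U = ½(0.23 H)(5.82 A)² = 3.895 J.

U ≈ 3.90 J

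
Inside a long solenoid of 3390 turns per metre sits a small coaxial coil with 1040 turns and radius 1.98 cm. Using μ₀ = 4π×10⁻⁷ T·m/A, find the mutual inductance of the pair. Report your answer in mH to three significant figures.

M ≈ 5.46 mH

The outer solenoid produces a uniform field B₁ = μ₀n₁I₁ across the inner coil,
so the flux linkage is N₂Φ = N₂B₁A₂ = μ₀n₁N₂A₂·I₁, giving M = μ₀n₁N₂A₂.
A₂ = πr² = π(1.980×10^-2 m)² = 1.232×10^-3 m².
M = (4π×10⁻⁷)(3390)(1040)(1.232×10^-3) = 5.457×10^-3 H.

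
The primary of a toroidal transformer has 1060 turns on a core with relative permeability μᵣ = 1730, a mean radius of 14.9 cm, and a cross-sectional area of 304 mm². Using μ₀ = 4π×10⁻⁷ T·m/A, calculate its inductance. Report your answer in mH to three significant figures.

For a thin toroid, L = μ₀μᵣN²A/(2πR).
L = (4π×10⁻⁷)(1730)(1060)²(3.040×10^-4) / (2π×0.149 m) = 0.7932 H.

L ≈ 793 mH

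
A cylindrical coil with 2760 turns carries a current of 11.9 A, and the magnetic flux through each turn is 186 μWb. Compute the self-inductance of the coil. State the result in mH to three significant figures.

L ≈ 43.1 mH

Self-inductance is defined by L = NΦ_B/I (flux linkage over current).
L = (2760)(1.860×10^-4 Wb)/(11.9 A) = 4.314×10^-2 H.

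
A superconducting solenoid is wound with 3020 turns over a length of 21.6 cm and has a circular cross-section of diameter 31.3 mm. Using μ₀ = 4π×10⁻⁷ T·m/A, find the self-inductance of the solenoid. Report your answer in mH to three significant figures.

A = π(d/2)² = π(1.565×10^-2 m)² = 7.694×10^-4 m².
For a long solenoid, L = μ₀N²A/ℓ.
L = (4π×10⁻⁷)(3020)²(7.694×10^-4)/(0.216 m) = 4.083×10^-2 H.

L ≈ 40.8 mH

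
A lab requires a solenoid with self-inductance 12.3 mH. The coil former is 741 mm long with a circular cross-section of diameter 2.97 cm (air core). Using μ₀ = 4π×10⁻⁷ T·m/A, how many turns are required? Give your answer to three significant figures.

A = π(d/2)² = π(1.485×10^-2 m)² = 6.928×10^-4 m².
From L = μ₀N²A/ℓ, N = √(Lℓ / (μ₀A)).
N = √[(1.230×10^-2)(0.741) / ((4π×10⁻⁷)×6.928×10^-4)] = √(1.047×10^7) ≈ 3235.6.

N ≈ 3240 turns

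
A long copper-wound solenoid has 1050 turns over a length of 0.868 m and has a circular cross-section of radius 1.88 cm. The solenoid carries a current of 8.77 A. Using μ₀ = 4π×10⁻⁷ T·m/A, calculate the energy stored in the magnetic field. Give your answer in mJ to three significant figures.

U ≈ 68.2 mJ

A = πr² = π(1.880×10^-2 m)² = 1.110×10^-3 m².
L = μ₀N²A/ℓ = (4π×10⁻⁷)(1050)²(1.110×10^-3)/(0.868) = 1.772×10^-3 H.
U = ½LI² = ½(1.772×10^-3)(8.77)² = 6.816×10^-2 J.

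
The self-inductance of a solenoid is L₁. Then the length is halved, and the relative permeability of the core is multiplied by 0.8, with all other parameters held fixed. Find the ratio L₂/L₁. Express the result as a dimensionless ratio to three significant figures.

L₂/L₁ = 1.60

For a solenoid, L ∝ μᵣN²A/ℓ.
L₂/L₁ = (0.5)^-1 × (0.8) = 1.60.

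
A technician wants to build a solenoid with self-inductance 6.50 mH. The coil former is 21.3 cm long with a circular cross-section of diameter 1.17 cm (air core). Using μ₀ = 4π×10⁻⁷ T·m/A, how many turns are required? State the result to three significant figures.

N ≈ 3200 turns

A = π(d/2)² = π(5.850×10^-3 m)² = 1.075×10^-4 m².
From L = μ₀N²A/ℓ, N = √(Lℓ / (μ₀A)).
N = √[(6.500×10^-3)(0.213) / ((4π×10⁻⁷)×1.075×10^-4)] = √(1.0248×10^7) ≈ 3201.2.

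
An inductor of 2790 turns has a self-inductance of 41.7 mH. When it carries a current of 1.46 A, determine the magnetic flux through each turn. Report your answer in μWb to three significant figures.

Φ_B ≈ 21.8 μWb

From L = NΦ_B/I, the flux per turn is Φ_B = LI/N.
Φ_B = (4.170×10^-2 H)(1.46 A)/2790 = 2.182×10^-5 Wb.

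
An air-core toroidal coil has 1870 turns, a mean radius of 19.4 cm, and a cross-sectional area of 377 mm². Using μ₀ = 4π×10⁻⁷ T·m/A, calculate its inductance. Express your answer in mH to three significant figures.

For a thin toroid, L = μ₀N²A/(2πR).
L = (4π×10⁻⁷)(1870)²(3.770×10^-4) / (2π×0.194 m) = 1.359×10^-3 H.

L ≈ 1.36 mH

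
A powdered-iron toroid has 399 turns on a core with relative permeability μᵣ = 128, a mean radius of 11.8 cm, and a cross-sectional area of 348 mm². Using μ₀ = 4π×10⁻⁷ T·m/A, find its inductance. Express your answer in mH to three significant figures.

For a thin toroid, L = μ₀μᵣN²A/(2πR).
L = (4π×10⁻⁷)(128)(399)²(3.480×10^-4) / (2π×0.118 m) = 1.202×10^-2 H.

L ≈ 12.0 mH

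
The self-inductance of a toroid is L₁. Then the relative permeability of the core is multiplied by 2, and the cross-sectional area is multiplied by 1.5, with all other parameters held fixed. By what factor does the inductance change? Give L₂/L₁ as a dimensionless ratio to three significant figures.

L₂/L₁ = 3.00

For a toroid, L ∝ μᵣN²A/R.
L₂/L₁ = (2) × (1.5) = 3.00.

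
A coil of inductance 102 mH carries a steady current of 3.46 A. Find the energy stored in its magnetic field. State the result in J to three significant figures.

Stored magnetic energy: U = ½LI².
U = ½(0.102 H)(3.46 A)² = 0.6106 J.

U ≈ 0.611 J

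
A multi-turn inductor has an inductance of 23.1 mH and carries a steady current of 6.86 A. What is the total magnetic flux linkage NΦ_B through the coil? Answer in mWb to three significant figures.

From L = NΦ_B/I, the flux linkage is NΦ_B = LI.
NΦ_B = (2.310×10^-2 H)(6.86 A) = 0.15847 Wb.

NΦ_B ≈ 158 mWb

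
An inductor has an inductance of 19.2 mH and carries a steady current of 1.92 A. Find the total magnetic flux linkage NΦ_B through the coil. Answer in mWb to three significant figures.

NΦ_B ≈ 36.9 mWb

From L = NΦ_B/I, the flux linkage is NΦ_B = LI.
NΦ_B = (1.920×10^-2 H)(1.92 A) = 3.686×10^-2 Wb.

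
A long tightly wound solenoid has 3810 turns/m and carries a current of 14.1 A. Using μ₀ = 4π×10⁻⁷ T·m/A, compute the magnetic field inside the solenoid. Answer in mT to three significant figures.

Inside a long solenoid, B = μ₀nI.
B = (4π×10⁻⁷)(3.810×10^3 m⁻¹)(14.1 A) = 6.751×10^-2 T.

B ≈ 67.5 mT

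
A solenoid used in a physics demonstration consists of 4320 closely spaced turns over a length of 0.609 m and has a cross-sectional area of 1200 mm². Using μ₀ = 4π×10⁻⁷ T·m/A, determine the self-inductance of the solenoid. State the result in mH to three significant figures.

A = 1200 mm² = 1.200×10^-3 m².
For a long solenoid, L = μ₀N²A/ℓ.
L = (4π×10⁻⁷)(4320)²(1.200×10^-3)/(0.609 m) = 4.621×10^-2 H.

L ≈ 46.2 mH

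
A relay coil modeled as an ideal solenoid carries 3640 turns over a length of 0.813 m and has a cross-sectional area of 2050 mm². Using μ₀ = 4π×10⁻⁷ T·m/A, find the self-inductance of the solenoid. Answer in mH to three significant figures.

L ≈ 42.0 mH

A = 2050 mm² = 2.050×10^-3 m².
For a long solenoid, L = μ₀N²A/ℓ.
L = (4π×10⁻⁷)(3640)²(2.050×10^-3)/(0.813 m) = 4.198×10^-2 H.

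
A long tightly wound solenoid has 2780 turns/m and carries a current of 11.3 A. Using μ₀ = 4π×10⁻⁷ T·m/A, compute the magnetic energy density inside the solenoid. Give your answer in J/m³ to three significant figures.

B = μ₀nI = (4π×10⁻⁷)(2.780×10^3)(11.3) = 3.948×10^-2 T.
u = B²/(2μ₀) = (3.948×10^-2)²/(2×4π×10⁻⁷) = 620 J/m³.

u ≈ 620 J/m³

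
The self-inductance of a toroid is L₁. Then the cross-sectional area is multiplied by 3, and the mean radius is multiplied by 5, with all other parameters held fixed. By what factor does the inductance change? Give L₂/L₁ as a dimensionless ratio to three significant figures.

For a toroid, L ∝ μᵣN²A/R.
L₂/L₁ = (3) × (5)^-1 = 0.600.

L₂/L₁ = 0.600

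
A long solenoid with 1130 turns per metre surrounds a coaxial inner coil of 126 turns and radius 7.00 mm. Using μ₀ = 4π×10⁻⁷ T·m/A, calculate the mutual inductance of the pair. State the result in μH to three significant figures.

The outer solenoid produces a uniform field B₁ = μ₀n₁I₁ across the inner coil,
so the flux linkage is N₂Φ = N₂B₁A₂ = μ₀n₁N₂A₂·I₁, giving M = μ₀n₁N₂A₂.
A₂ = πr² = π(7.000×10^-3 m)² = 1.539×10^-4 m².
M = (4π×10⁻⁷)(1130)(126)(1.539×10^-4) = 2.754×10^-5 H.

M ≈ 27.5 μH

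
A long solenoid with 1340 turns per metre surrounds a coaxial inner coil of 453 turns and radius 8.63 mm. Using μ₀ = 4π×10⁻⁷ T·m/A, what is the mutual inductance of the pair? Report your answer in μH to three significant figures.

The outer solenoid produces a uniform field B₁ = μ₀n₁I₁ across the inner coil,
so the flux linkage is N₂Φ = N₂B₁A₂ = μ₀n₁N₂A₂·I₁, giving M = μ₀n₁N₂A₂.
A₂ = πr² = π(8.630×10^-3 m)² = 2.340×10^-4 m².
M = (4π×10⁻⁷)(1340)(453)(2.340×10^-4) = 1.7848×10^-4 H.

M ≈ 178 μH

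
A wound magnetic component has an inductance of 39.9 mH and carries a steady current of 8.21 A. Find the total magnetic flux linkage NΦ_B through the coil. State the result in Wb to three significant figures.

From L = NΦ_B/I, the flux linkage is NΦ_B = LI.
NΦ_B = (3.990×10^-2 H)(8.21 A) = 0.3276 Wb.

NΦ_B ≈ 0.328 Wb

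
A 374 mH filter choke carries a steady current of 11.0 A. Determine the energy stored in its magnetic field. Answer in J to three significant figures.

U ≈ 22.6 J

Stored magnetic energy: U = ½LI².
U = ½(0.374 H)(11.0 A)² = 22.63 J.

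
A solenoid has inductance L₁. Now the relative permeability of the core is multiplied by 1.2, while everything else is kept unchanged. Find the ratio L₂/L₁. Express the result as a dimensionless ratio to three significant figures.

L₂/L₁ = 1.20

For a solenoid, L ∝ μᵣN²A/ℓ.
L₂/L₁ = (1.2) = 1.20.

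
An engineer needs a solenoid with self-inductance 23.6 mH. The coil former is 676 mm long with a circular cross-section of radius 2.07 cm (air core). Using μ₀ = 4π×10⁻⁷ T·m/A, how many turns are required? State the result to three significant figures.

A = πr² = π(2.070×10^-2 m)² = 1.346×10^-3 m².
From L = μ₀N²A/ℓ, N = √(Lℓ / (μ₀A)).
N = √[(2.360×10^-2)(0.676) / ((4π×10⁻⁷)×1.346×10^-3)] = √(9.431×10^6) ≈ 3071.0.

N ≈ 3070 turns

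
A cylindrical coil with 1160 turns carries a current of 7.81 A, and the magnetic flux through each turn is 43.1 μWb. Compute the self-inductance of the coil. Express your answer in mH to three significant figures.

L ≈ 6.40 mH

Self-inductance is defined by L = NΦ_B/I (flux linkage over current).
L = (1160)(4.310×10^-5 Wb)/(7.81 A) = 6.402×10^-3 H.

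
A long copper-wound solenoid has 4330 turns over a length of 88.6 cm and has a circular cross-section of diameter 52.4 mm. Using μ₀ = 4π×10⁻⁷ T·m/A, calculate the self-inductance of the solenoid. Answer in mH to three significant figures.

A = π(d/2)² = π(2.620×10^-2 m)² = 2.157×10^-3 m².
For a long solenoid, L = μ₀N²A/ℓ.
L = (4π×10⁻⁷)(4330)²(2.157×10^-3)/(0.886 m) = 5.7346×10^-2 H.

L ≈ 57.3 mH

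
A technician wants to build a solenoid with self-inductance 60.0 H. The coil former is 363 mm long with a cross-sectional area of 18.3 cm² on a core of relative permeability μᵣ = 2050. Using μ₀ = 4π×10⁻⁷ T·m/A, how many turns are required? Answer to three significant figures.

N ≈ 2150 turns

A = 18.3 cm² = 1.830×10^-3 m².
From L = μ₀μᵣN²A/ℓ, N = √(Lℓ / (μ₀μᵣA)).
N = √[(60)(0.363) / ((4π×10⁻⁷)(2050)×1.830×10^-3)] = √(4.620×10^6) ≈ 2149.4.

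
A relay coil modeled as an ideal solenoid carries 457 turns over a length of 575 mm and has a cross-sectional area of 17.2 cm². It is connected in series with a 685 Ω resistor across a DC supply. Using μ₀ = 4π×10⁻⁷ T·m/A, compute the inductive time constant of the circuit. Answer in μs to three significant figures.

τ ≈ 1.15 μs

A = 17.2 cm² = 1.720×10^-3 m².
L = μ₀N²A/ℓ = (4π×10⁻⁷)(457)²(1.720×10^-3)/(0.575) = 7.851×10^-4 H.
τ = L/R = (7.851×10^-4)/(685) = 1.146×10^-6 s.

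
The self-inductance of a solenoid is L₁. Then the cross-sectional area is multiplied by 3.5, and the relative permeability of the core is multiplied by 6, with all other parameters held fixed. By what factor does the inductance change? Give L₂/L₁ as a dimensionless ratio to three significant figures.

For a solenoid, L ∝ μᵣN²A/ℓ.
L₂/L₁ = (3.5) × (6) = 21.0.

L₂/L₁ = 21.0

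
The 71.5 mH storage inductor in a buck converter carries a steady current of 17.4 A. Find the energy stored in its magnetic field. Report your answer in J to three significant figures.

U ≈ 10.8 J

Stored magnetic energy: U = ½LI².
U = ½(7.150×10^-2 H)(17.4 A)² = 10.82 J.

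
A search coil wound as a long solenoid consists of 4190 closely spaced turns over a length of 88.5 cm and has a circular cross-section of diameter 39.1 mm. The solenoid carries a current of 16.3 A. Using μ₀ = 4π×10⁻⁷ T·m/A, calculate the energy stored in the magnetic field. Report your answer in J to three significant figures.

A = π(d/2)² = π(1.955×10^-2 m)² = 1.201×10^-3 m².
L = μ₀N²A/ℓ = (4π×10⁻⁷)(4190)²(1.201×10^-3)/(0.885) = 2.993×10^-2 H.
U = ½LI² = ½(2.993×10^-2)(16.3)² = 3.976 J.

U ≈ 3.98 J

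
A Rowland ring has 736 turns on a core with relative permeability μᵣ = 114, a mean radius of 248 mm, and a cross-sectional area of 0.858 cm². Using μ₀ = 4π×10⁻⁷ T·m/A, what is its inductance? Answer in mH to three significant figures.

For a thin toroid, L = μ₀μᵣN²A/(2πR).
L = (4π×10⁻⁷)(114)(736)²(8.580×10^-5) / (2π×0.248 m) = 4.273×10^-3 H.

L ≈ 4.27 mH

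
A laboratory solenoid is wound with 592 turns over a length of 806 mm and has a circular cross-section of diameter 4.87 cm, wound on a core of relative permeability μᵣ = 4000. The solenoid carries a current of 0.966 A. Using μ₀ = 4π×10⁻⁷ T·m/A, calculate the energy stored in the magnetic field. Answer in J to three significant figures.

A = π(d/2)² = π(2.435×10^-2 m)² = 1.863×10^-3 m².
L = μ₀μᵣN²A/ℓ = (4π×10⁻⁷)(4000)(592)²(1.863×10^-3)/(0.806) = 4.071 H.
U = ½LI² = ½(4.071)(0.966)² = 1.9 J.

U ≈ 1.90 J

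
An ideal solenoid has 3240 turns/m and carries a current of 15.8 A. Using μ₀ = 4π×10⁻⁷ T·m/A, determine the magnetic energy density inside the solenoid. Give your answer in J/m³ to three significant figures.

B = μ₀nI = (4π×10⁻⁷)(3.240×10^3)(15.8) = 6.433×10^-2 T.
u = B²/(2μ₀) = (6.433×10^-2)²/(2×4π×10⁻⁷) = 1.647×10^3 J/m³.

u ≈ 1650 J/m³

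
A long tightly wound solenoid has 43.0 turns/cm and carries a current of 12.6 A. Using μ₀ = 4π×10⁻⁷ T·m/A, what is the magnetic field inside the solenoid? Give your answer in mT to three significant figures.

B ≈ 68.1 mT

Inside a long solenoid, B = μ₀nI.
B = (4π×10⁻⁷)(4.300×10^3 m⁻¹)(12.6 A) = 6.808×10^-2 T.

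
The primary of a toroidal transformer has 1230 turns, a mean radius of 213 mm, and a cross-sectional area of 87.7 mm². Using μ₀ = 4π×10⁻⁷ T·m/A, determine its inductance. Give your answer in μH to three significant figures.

For a thin toroid, L = μ₀N²A/(2πR).
L = (4π×10⁻⁷)(1230)²(8.770×10^-5) / (2π×0.213 m) = 1.246×10^-4 H.

L ≈ 125 μH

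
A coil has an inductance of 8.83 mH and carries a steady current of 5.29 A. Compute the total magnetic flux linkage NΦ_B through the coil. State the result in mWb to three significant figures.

From L = NΦ_B/I, the flux linkage is NΦ_B = LI.
NΦ_B = (8.830×10^-3 H)(5.29 A) = 4.671×10^-2 Wb.

NΦ_B ≈ 46.7 mWb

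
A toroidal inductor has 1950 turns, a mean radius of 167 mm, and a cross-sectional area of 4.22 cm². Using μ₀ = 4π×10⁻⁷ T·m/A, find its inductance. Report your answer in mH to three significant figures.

For a thin toroid, L = μ₀N²A/(2πR).
L = (4π×10⁻⁷)(1950)²(4.220×10^-4) / (2π×0.167 m) = 1.922×10^-3 H.

L ≈ 1.92 mH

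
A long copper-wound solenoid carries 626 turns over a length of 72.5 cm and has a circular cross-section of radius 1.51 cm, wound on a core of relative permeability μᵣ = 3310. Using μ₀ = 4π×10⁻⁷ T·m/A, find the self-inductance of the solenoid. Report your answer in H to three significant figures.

L ≈ 1.61 H

A = πr² = π(1.510×10^-2 m)² = 7.163×10^-4 m².
For a long solenoid, L = μ₀μᵣN²A/ℓ.
L = (4π×10⁻⁷)(3310)(626)²(7.163×10^-4)/(0.725 m) = 1.61 H.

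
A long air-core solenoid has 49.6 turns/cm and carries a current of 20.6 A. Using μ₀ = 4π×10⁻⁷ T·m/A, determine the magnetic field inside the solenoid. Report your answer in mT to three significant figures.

Inside a long solenoid, B = μ₀nI.
B = (4π×10⁻⁷)(4.960×10^3 m⁻¹)(20.6 A) = 0.1284 T.

B ≈ 128 mT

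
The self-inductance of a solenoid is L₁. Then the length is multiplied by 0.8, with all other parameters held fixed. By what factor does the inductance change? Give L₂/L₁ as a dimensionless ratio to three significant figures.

For a solenoid, L ∝ μᵣN²A/ℓ.
L₂/L₁ = (0.8)^-1 = 1.25.

L₂/L₁ = 1.25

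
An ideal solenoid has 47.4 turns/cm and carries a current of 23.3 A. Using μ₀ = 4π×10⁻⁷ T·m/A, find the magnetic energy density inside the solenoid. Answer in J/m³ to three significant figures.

u ≈ 7660 J/m³

B = μ₀nI = (4π×10⁻⁷)(4.740×10^3)(23.3) = 0.1388 T.
u = B²/(2μ₀) = (0.1388)²/(2×4π×10⁻⁷) = 7.664×10^3 J/m³.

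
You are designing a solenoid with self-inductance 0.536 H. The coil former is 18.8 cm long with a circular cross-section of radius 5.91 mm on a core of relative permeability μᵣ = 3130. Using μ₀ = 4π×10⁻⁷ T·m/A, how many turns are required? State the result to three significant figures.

N ≈ 483 turns

A = πr² = π(5.910×10^-3 m)² = 1.097×10^-4 m².
From L = μ₀μᵣN²A/ℓ, N = √(Lℓ / (μ₀μᵣA)).
N = √[(0.536)(0.188) / ((4π×10⁻⁷)(3130)×1.097×10^-4)] = √(2.3348×10^5) ≈ 483.2.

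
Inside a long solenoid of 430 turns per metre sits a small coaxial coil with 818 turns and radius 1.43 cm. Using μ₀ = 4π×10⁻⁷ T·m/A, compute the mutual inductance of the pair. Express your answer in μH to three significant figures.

M ≈ 284 μH

The outer solenoid produces a uniform field B₁ = μ₀n₁I₁ across the inner coil,
so the flux linkage is N₂Φ = N₂B₁A₂ = μ₀n₁N₂A₂·I₁, giving M = μ₀n₁N₂A₂.
A₂ = πr² = π(1.430×10^-2 m)² = 6.424×10^-4 m².
M = (4π×10⁻⁷)(430)(818)(6.424×10^-4) = 2.840×10^-4 H.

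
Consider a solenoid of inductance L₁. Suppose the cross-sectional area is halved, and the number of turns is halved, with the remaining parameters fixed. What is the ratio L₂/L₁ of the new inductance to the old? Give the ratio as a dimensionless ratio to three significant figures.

For a solenoid, L ∝ μᵣN²A/ℓ.
L₂/L₁ = (0.5) × (0.5)^2 = 0.125.

L₂/L₁ = 0.125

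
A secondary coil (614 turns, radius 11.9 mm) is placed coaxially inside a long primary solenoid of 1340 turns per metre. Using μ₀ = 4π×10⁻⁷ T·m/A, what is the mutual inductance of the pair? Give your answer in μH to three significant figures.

M ≈ 460 μH

The outer solenoid produces a uniform field B₁ = μ₀n₁I₁ across the inner coil,
so the flux linkage is N₂Φ = N₂B₁A₂ = μ₀n₁N₂A₂·I₁, giving M = μ₀n₁N₂A₂.
A₂ = πr² = π(1.190×10^-2 m)² = 4.449×10^-4 m².
M = (4π×10⁻⁷)(1340)(614)(4.449×10^-4) = 4.600×10^-4 H.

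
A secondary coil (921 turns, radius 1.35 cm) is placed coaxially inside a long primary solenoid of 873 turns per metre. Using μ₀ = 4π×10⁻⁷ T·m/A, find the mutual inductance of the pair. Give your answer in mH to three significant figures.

M ≈ 0.578 mH

The outer solenoid produces a uniform field B₁ = μ₀n₁I₁ across the inner coil,
so the flux linkage is N₂Φ = N₂B₁A₂ = μ₀n₁N₂A₂·I₁, giving M = μ₀n₁N₂A₂.
A₂ = πr² = π(1.350×10^-2 m)² = 5.726×10^-4 m².
M = (4π×10⁻⁷)(873)(921)(5.726×10^-4) = 5.78497×10^-4 H.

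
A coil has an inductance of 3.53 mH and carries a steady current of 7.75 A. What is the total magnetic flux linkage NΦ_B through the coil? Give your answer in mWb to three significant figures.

NΦ_B ≈ 27.4 mWb

From L = NΦ_B/I, the flux linkage is NΦ_B = LI.
NΦ_B = (3.530×10^-3 H)(7.75 A) = 2.736×10^-2 Wb.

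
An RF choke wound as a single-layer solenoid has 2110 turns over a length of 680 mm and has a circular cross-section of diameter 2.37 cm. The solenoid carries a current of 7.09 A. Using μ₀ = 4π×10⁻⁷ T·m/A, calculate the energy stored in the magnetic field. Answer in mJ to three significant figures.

A = π(d/2)² = π(1.185×10^-2 m)² = 4.412×10^-4 m².
L = μ₀N²A/ℓ = (4π×10⁻⁷)(2110)²(4.412×10^-4)/(0.68) = 3.630×10^-3 H.
U = ½LI² = ½(3.630×10^-3)(7.09)² = 9.123×10^-2 J.

U ≈ 91.2 mJ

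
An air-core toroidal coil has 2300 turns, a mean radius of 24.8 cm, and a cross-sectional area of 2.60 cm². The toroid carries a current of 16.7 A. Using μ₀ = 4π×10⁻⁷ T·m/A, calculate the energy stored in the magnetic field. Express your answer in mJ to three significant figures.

L = μ₀N²A/(2πR) = (4π×10⁻⁷)(2300)²(2.600×10^-4)/(2π×0.248) = 1.109×10^-3 H.
U = ½LI² = ½(1.109×10^-3)(16.7)² = 0.1547 J.

U ≈ 155 mJ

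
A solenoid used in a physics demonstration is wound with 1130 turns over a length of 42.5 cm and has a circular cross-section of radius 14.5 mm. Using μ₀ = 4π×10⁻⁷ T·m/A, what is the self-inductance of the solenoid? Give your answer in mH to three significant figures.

L ≈ 2.49 mH

A = πr² = π(1.450×10^-2 m)² = 6.605×10^-4 m².
For a long solenoid, L = μ₀N²A/ℓ.
L = (4π×10⁻⁷)(1130)²(6.605×10^-4)/(0.425 m) = 2.494×10^-3 H.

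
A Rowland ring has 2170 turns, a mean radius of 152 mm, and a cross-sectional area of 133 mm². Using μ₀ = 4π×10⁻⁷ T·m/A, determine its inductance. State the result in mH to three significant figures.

L ≈ 0.824 mH

For a thin toroid, L = μ₀N²A/(2πR).
L = (4π×10⁻⁷)(2170)²(1.330×10^-4) / (2π×0.152 m) = 8.241×10^-4 H.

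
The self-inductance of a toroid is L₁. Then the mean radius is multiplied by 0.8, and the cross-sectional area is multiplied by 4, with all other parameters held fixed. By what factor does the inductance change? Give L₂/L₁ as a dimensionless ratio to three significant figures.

For a toroid, L ∝ μᵣN²A/R.
L₂/L₁ = (0.8)^-1 × (4) = 5.00.

L₂/L₁ = 5.00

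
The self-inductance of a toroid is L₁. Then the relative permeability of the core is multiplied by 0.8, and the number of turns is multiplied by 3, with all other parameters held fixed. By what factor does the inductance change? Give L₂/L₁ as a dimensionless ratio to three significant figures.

For a toroid, L ∝ μᵣN²A/R.
L₂/L₁ = (0.8) × (3)^2 = 7.20.

L₂/L₁ = 7.20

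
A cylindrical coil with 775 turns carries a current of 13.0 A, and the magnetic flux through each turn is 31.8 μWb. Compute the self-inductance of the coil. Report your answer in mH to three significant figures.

Self-inductance is defined by L = NΦ_B/I (flux linkage over current).
L = (775)(3.180×10^-5 Wb)/(13.0 A) = 1.896×10^-3 H.

L ≈ 1.90 mH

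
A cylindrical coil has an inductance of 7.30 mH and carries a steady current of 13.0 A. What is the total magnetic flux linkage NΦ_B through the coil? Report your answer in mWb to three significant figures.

From L = NΦ_B/I, the flux linkage is NΦ_B = LI.
NΦ_B = (7.300×10^-3 H)(13.0 A) = 9.490×10^-2 Wb.

NΦ_B ≈ 94.9 mWb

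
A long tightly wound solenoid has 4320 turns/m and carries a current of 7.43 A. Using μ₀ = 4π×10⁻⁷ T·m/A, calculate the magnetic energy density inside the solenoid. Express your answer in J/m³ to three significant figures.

B = μ₀nI = (4π×10⁻⁷)(4.320×10^3)(7.43) = 4.034×10^-2 T.
u = B²/(2μ₀) = (4.034×10^-2)²/(2×4π×10⁻⁷) = 647.3 J/m³.

u ≈ 647 J/m³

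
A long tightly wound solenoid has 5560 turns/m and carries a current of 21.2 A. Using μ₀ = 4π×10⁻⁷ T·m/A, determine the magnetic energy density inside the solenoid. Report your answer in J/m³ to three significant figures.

B = μ₀nI = (4π×10⁻⁷)(5.560×10^3)(21.2) = 0.1481 T.
u = B²/(2μ₀) = (0.1481)²/(2×4π×10⁻⁷) = 8.730×10^3 J/m³.

u ≈ 8730 J/m³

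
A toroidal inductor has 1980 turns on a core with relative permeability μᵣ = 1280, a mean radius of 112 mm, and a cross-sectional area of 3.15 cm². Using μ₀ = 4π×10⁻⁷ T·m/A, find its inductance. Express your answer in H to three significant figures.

For a thin toroid, L = μ₀μᵣN²A/(2πR).
L = (4π×10⁻⁷)(1280)(1980)²(3.150×10^-4) / (2π×0.112 m) = 2.823 H.

L ≈ 2.82 H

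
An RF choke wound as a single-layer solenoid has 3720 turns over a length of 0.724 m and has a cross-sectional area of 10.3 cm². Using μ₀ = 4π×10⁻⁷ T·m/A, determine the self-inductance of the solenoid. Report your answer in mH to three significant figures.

L ≈ 24.7 mH

A = 10.3 cm² = 1.030×10^-3 m².
For a long solenoid, L = μ₀N²A/ℓ.
L = (4π×10⁻⁷)(3720)²(1.030×10^-3)/(0.724 m) = 2.474×10^-2 H.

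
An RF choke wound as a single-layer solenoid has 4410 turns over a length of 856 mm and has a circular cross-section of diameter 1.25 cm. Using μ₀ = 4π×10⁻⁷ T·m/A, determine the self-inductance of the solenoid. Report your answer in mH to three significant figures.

A = π(d/2)² = π(6.250×10^-3 m)² = 1.227×10^-4 m².
For a long solenoid, L = μ₀N²A/ℓ.
L = (4π×10⁻⁷)(4410)²(1.227×10^-4)/(0.856 m) = 3.504×10^-3 H.

L ≈ 3.50 mH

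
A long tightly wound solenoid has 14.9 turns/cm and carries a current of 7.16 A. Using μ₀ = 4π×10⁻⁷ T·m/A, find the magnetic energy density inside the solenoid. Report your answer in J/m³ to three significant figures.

u ≈ 71.5 J/m³

B = μ₀nI = (4π×10⁻⁷)(1.490×10^3)(7.16) = 1.341×10^-2 T.
u = B²/(2μ₀) = (1.341×10^-2)²/(2×4π×10⁻⁷) = 71.51 J/m³.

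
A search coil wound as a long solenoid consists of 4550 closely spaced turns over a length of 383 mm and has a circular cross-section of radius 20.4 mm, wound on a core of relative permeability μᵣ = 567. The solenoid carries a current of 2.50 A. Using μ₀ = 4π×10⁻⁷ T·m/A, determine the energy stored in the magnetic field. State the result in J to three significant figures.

A = πr² = π(2.040×10^-2 m)² = 1.307×10^-3 m².
L = μ₀μᵣN²A/ℓ = (4π×10⁻⁷)(567)(4550)²(1.307×10^-3)/(0.383) = 50.35 H.
U = ½LI² = ½(50.35)(2.50)² = 157.4 J.

U ≈ 157 J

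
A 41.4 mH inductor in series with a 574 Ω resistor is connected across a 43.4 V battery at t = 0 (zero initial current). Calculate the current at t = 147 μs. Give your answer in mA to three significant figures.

I ≈ 65.8 mA

τ = L/R = 4.140×10^-2/574 = 7.213×10^-5 s; final current I_∞ = ε/R = 43.4/574 = 7.561×10^-2 A.
I(t) = I_∞(1 − e^(−t/τ)) with t/τ = 2.038.
I = (7.561×10^-2)(1 − e^(−2.038)) = 6.576×10^-2 A.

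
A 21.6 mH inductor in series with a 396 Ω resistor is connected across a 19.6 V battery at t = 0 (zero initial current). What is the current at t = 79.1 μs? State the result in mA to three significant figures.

τ = L/R = 2.160×10^-2/396 = 5.4545×10^-5 s; final current I_∞ = ε/R = 19.6/396 = 4.949×10^-2 A.
I(t) = I_∞(1 − e^(−t/τ)) with t/τ = 1.450.
I = (4.949×10^-2)(1 − e^(−1.450)) = 3.789×10^-2 A.

I ≈ 37.9 mA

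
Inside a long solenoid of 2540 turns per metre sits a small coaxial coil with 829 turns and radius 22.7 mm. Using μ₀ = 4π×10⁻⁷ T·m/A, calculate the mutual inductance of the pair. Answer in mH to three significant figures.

The outer solenoid produces a uniform field B₁ = μ₀n₁I₁ across the inner coil,
so the flux linkage is N₂Φ = N₂B₁A₂ = μ₀n₁N₂A₂·I₁, giving M = μ₀n₁N₂A₂.
A₂ = πr² = π(2.270×10^-2 m)² = 1.619×10^-3 m².
M = (4π×10⁻⁷)(2540)(829)(1.619×10^-3) = 4.284×10^-3 H.

M ≈ 4.28 mH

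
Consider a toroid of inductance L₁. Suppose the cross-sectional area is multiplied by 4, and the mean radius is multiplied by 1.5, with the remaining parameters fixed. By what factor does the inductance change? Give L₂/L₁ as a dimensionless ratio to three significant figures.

L₂/L₁ = 2.67

For a toroid, L ∝ μᵣN²A/R.
L₂/L₁ = (4) × (1.5)^-1 = 2.67.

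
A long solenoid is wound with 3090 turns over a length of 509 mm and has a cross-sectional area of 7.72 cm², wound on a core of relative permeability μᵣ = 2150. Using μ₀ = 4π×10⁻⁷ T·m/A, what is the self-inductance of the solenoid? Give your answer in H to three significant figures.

A = 7.72 cm² = 7.720×10^-4 m².
For a long solenoid, L = μ₀μᵣN²A/ℓ.
L = (4π×10⁻⁷)(2150)(3090)²(7.720×10^-4)/(0.509 m) = 39.13 H.

L ≈ 39.1 H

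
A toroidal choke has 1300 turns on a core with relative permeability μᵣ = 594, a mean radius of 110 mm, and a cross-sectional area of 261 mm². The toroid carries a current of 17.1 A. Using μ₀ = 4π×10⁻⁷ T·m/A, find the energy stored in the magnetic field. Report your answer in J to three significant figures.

L = μ₀μᵣN²A/(2πR) = (4π×10⁻⁷)(594)(1300)²(2.610×10^-4)/(2π×0.11) = 0.4764 H.
U = ½LI² = ½(0.4764)(17.1)² = 69.649 J.

U ≈ 69.6 J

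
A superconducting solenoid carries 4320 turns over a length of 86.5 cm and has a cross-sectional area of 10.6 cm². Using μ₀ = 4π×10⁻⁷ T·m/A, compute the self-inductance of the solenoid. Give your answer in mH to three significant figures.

A = 10.6 cm² = 1.060×10^-3 m².
For a long solenoid, L = μ₀N²A/ℓ.
L = (4π×10⁻⁷)(4320)²(1.060×10^-3)/(0.865 m) = 2.874×10^-2 H.

L ≈ 28.7 mH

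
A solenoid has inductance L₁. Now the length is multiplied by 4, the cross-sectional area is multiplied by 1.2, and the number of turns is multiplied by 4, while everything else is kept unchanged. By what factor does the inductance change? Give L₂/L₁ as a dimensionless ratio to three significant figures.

For a solenoid, L ∝ μᵣN²A/ℓ.
L₂/L₁ = (4)^-1 × (1.2) × (4)^2 = 4.80.

L₂/L₁ = 4.80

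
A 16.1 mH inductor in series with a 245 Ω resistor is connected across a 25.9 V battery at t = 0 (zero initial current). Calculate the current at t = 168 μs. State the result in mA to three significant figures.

I ≈ 97.5 mA

τ = L/R = 1.610×10^-2/245 = 6.571×10^-5 s; final current I_∞ = ε/R = 25.9/245 = 0.1057 A.
I(t) = I_∞(1 − e^(−t/τ)) with t/τ = 2.557.
I = (0.1057)(1 − e^(−2.557)) = 9.751×10^-2 A.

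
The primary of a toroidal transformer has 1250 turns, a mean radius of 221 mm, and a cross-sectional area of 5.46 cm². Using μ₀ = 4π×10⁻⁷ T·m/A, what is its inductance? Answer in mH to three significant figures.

For a thin toroid, L = μ₀N²A/(2πR).
L = (4π×10⁻⁷)(1250)²(5.460×10^-4) / (2π×0.221 m) = 7.721×10^-4 H.

L ≈ 0.772 mH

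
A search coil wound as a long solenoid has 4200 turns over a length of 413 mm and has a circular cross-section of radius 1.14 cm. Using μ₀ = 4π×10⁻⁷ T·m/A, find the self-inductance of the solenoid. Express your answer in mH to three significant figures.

A = πr² = π(1.140×10^-2 m)² = 4.083×10^-4 m².
For a long solenoid, L = μ₀N²A/ℓ.
L = (4π×10⁻⁷)(4200)²(4.083×10^-4)/(0.413 m) = 2.191×10^-2 H.

L ≈ 21.9 mH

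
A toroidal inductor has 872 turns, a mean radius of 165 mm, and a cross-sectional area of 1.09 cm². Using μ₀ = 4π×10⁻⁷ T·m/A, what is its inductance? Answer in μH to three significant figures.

For a thin toroid, L = μ₀N²A/(2πR).
L = (4π×10⁻⁷)(872)²(1.090×10^-4) / (2π×0.165 m) = 1.0046×10^-4 H.

L ≈ 100 μH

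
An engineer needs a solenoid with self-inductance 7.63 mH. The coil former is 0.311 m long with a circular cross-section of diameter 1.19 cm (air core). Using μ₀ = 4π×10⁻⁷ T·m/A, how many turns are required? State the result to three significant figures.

N ≈ 4120 turns

A = π(d/2)² = π(5.950×10^-3 m)² = 1.112×10^-4 m².
From L = μ₀N²A/ℓ, N = √(Lℓ / (μ₀A)).
N = √[(7.630×10^-3)(0.311) / ((4π×10⁻⁷)×1.112×10^-4)] = √(1.698×10^7) ≈ 4120.5.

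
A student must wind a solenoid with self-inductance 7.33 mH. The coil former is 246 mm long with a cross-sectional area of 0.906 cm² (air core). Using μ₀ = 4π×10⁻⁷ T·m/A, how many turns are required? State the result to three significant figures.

N ≈ 3980 turns

A = 0.906 cm² = 9.060×10^-5 m².
From L = μ₀N²A/ℓ, N = √(Lℓ / (μ₀A)).
N = √[(7.330×10^-3)(0.246) / ((4π×10⁻⁷)×9.060×10^-5)] = √(1.584×10^7) ≈ 3979.7.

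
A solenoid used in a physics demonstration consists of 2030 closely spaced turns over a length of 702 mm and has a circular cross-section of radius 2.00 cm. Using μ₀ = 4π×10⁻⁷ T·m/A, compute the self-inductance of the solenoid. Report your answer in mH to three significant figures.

A = πr² = π(2.000×10^-2 m)² = 1.257×10^-3 m².
For a long solenoid, L = μ₀N²A/ℓ.
L = (4π×10⁻⁷)(2030)²(1.257×10^-3)/(0.702 m) = 9.270×10^-3 H.

L ≈ 9.27 mH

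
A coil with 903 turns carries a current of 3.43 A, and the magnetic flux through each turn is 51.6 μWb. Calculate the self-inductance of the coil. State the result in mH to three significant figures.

L ≈ 13.6 mH

Self-inductance is defined by L = NΦ_B/I (flux linkage over current).
L = (903)(5.160×10^-5 Wb)/(3.43 A) = 1.358×10^-2 H.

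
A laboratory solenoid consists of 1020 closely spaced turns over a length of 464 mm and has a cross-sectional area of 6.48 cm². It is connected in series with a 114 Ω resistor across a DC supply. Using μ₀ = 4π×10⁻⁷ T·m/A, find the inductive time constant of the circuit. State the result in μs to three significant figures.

τ ≈ 16.0 μs

A = 6.48 cm² = 6.480×10^-4 m².
L = μ₀N²A/ℓ = (4π×10⁻⁷)(1020)²(6.480×10^-4)/(0.464) = 1.826×10^-3 H.
τ = L/R = (1.826×10^-3)/(114) = 1.602×10^-5 s.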